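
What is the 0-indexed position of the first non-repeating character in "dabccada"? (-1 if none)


Input: dabccada
Character frequencies:
  'a': 3
  'b': 1
  'c': 2
  'd': 2
Scanning left to right for freq == 1:
  Position 0 ('d'): freq=2, skip
  Position 1 ('a'): freq=3, skip
  Position 2 ('b'): unique! => answer = 2

2


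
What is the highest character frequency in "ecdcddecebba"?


Input: ecdcddecebba
Character counts:
  'a': 1
  'b': 2
  'c': 3
  'd': 3
  'e': 3
Maximum frequency: 3

3


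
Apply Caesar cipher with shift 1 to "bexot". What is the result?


Caesar cipher: shift "bexot" by 1
  'b' (pos 1) + 1 = pos 2 = 'c'
  'e' (pos 4) + 1 = pos 5 = 'f'
  'x' (pos 23) + 1 = pos 24 = 'y'
  'o' (pos 14) + 1 = pos 15 = 'p'
  't' (pos 19) + 1 = pos 20 = 'u'
Result: cfypu

cfypu


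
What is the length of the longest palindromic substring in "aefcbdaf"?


Input: "aefcbdaf"
Checking substrings for palindromes:
  No multi-char palindromic substrings found
Longest palindromic substring: "a" with length 1

1


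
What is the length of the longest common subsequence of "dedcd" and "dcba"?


LCS of "dedcd" and "dcba"
DP table:
           d    c    b    a
      0    0    0    0    0
  d   0    1    1    1    1
  e   0    1    1    1    1
  d   0    1    1    1    1
  c   0    1    2    2    2
  d   0    1    2    2    2
LCS length = dp[5][4] = 2

2


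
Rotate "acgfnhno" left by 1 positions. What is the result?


Input: "acgfnhno", rotate left by 1
First 1 characters: "a"
Remaining characters: "cgfnhno"
Concatenate remaining + first: "cgfnhno" + "a" = "cgfnhnoa"

cgfnhnoa


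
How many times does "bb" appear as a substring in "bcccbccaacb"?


Searching for "bb" in "bcccbccaacb"
Scanning each position:
  Position 0: "bc" => no
  Position 1: "cc" => no
  Position 2: "cc" => no
  Position 3: "cb" => no
  Position 4: "bc" => no
  Position 5: "cc" => no
  Position 6: "ca" => no
  Position 7: "aa" => no
  Position 8: "ac" => no
  Position 9: "cb" => no
Total occurrences: 0

0


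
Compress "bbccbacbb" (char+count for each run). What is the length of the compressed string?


Input: bbccbacbb
Runs:
  'b' x 2 => "b2"
  'c' x 2 => "c2"
  'b' x 1 => "b1"
  'a' x 1 => "a1"
  'c' x 1 => "c1"
  'b' x 2 => "b2"
Compressed: "b2c2b1a1c1b2"
Compressed length: 12

12


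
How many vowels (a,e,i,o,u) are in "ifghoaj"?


Input: ifghoaj
Checking each character:
  'i' at position 0: vowel (running total: 1)
  'f' at position 1: consonant
  'g' at position 2: consonant
  'h' at position 3: consonant
  'o' at position 4: vowel (running total: 2)
  'a' at position 5: vowel (running total: 3)
  'j' at position 6: consonant
Total vowels: 3

3


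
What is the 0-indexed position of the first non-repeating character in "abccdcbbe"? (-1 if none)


Input: abccdcbbe
Character frequencies:
  'a': 1
  'b': 3
  'c': 3
  'd': 1
  'e': 1
Scanning left to right for freq == 1:
  Position 0 ('a'): unique! => answer = 0

0


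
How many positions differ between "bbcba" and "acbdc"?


Comparing "bbcba" and "acbdc" position by position:
  Position 0: 'b' vs 'a' => DIFFER
  Position 1: 'b' vs 'c' => DIFFER
  Position 2: 'c' vs 'b' => DIFFER
  Position 3: 'b' vs 'd' => DIFFER
  Position 4: 'a' vs 'c' => DIFFER
Positions that differ: 5

5


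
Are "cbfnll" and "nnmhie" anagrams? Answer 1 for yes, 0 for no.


Strings: "cbfnll", "nnmhie"
Sorted first:  bcflln
Sorted second: ehimnn
Differ at position 0: 'b' vs 'e' => not anagrams

0


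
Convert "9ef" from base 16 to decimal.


Input: "9ef" in base 16
Positional expansion:
  Digit '9' (value 9) x 16^2 = 2304
  Digit 'e' (value 14) x 16^1 = 224
  Digit 'f' (value 15) x 16^0 = 15
Sum = 2543

2543


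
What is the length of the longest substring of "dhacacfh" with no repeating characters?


Input: "dhacacfh"
Sliding window (track last position of each char):
  Position 0 ('d'): window [0,0] length 1 -- new best
  Position 1 ('h'): window [0,1] length 2 -- new best
  Position 2 ('a'): window [0,2] length 3 -- new best
  Position 3 ('c'): window [0,3] length 4 -- new best
  Position 4 ('a'): repeat (last at 2), move window start to 3
  Position 4 ('a'): window [3,4] length 2
  Position 5 ('c'): repeat (last at 3), move window start to 4
  Position 5 ('c'): window [4,5] length 2
  Position 6 ('f'): window [4,6] length 3
  Position 7 ('h'): window [4,7] length 4
Longest substring with no repeats: "dhac" with length 4

4


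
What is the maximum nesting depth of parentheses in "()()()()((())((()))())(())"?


Input: "()()()()((())((()))())(())"
Tracking depth:
  Position 0 '(': depth becomes 1
  Position 1 ')': depth becomes 0
  Position 2 '(': depth becomes 1
  Position 3 ')': depth becomes 0
  Position 4 '(': depth becomes 1
  Position 5 ')': depth becomes 0
  Position 6 '(': depth becomes 1
  Position 7 ')': depth becomes 0
  Position 8 '(': depth becomes 1
  Position 9 '(': depth becomes 2
  Position 10 '(': depth becomes 3
  Position 11 ')': depth becomes 2
  Position 12 ')': depth becomes 1
  Position 13 '(': depth becomes 2
  Position 14 '(': depth becomes 3
  Position 15 '(': depth becomes 4
  Position 16 ')': depth becomes 3
  Position 17 ')': depth becomes 2
  Position 18 ')': depth becomes 1
  Position 19 '(': depth becomes 2
  Position 20 ')': depth becomes 1
  Position 21 ')': depth becomes 0
  Position 22 '(': depth becomes 1
  Position 23 '(': depth becomes 2
  Position 24 ')': depth becomes 1
  Position 25 ')': depth becomes 0
Maximum depth reached: 4

4


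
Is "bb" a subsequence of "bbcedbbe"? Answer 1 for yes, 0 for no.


Check if "bb" is a subsequence of "bbcedbbe"
Greedy scan:
  Position 0 ('b'): matches sub[0] = 'b'
  Position 1 ('b'): matches sub[1] = 'b'
  Position 2 ('c'): no match needed
  Position 3 ('e'): no match needed
  Position 4 ('d'): no match needed
  Position 5 ('b'): no match needed
  Position 6 ('b'): no match needed
  Position 7 ('e'): no match needed
All 2 characters matched => is a subsequence

1


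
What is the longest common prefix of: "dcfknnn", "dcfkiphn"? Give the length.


Words: dcfknnn, dcfkiphn
  Position 0: all 'd' => match
  Position 1: all 'c' => match
  Position 2: all 'f' => match
  Position 3: all 'k' => match
  Position 4: ('n', 'i') => mismatch, stop
LCP = "dcfk" (length 4)

4


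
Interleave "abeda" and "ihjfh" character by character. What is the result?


Interleaving "abeda" and "ihjfh":
  Position 0: 'a' from first, 'i' from second => "ai"
  Position 1: 'b' from first, 'h' from second => "bh"
  Position 2: 'e' from first, 'j' from second => "ej"
  Position 3: 'd' from first, 'f' from second => "df"
  Position 4: 'a' from first, 'h' from second => "ah"
Result: aibhejdfah

aibhejdfah


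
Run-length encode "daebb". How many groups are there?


Input: daebb
Scanning for consecutive runs:
  Group 1: 'd' x 1 (positions 0-0)
  Group 2: 'a' x 1 (positions 1-1)
  Group 3: 'e' x 1 (positions 2-2)
  Group 4: 'b' x 2 (positions 3-4)
Total groups: 4

4


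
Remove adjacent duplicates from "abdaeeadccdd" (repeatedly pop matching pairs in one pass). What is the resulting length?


Input: abdaeeadccdd
Stack-based adjacent duplicate removal:
  Read 'a': push. Stack: a
  Read 'b': push. Stack: ab
  Read 'd': push. Stack: abd
  Read 'a': push. Stack: abda
  Read 'e': push. Stack: abdae
  Read 'e': matches stack top 'e' => pop. Stack: abda
  Read 'a': matches stack top 'a' => pop. Stack: abd
  Read 'd': matches stack top 'd' => pop. Stack: ab
  Read 'c': push. Stack: abc
  Read 'c': matches stack top 'c' => pop. Stack: ab
  Read 'd': push. Stack: abd
  Read 'd': matches stack top 'd' => pop. Stack: ab
Final stack: "ab" (length 2)

2


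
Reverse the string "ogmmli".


Input: ogmmli
Reading characters right to left:
  Position 5: 'i'
  Position 4: 'l'
  Position 3: 'm'
  Position 2: 'm'
  Position 1: 'g'
  Position 0: 'o'
Reversed: ilmmgo

ilmmgo


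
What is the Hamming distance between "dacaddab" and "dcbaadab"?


Comparing "dacaddab" and "dcbaadab" position by position:
  Position 0: 'd' vs 'd' => same
  Position 1: 'a' vs 'c' => differ
  Position 2: 'c' vs 'b' => differ
  Position 3: 'a' vs 'a' => same
  Position 4: 'd' vs 'a' => differ
  Position 5: 'd' vs 'd' => same
  Position 6: 'a' vs 'a' => same
  Position 7: 'b' vs 'b' => same
Total differences (Hamming distance): 3

3


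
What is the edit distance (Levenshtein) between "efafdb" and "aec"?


Computing edit distance: "efafdb" -> "aec"
DP table:
           a    e    c
      0    1    2    3
  e   1    1    1    2
  f   2    2    2    2
  a   3    2    3    3
  f   4    3    3    4
  d   5    4    4    4
  b   6    5    5    5
Edit distance = dp[6][3] = 5

5


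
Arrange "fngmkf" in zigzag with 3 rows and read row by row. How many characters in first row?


Zigzag "fngmkf" into 3 rows:
Placing characters:
  'f' => row 0
  'n' => row 1
  'g' => row 2
  'm' => row 1
  'k' => row 0
  'f' => row 1
Rows:
  Row 0: "fk"
  Row 1: "nmf"
  Row 2: "g"
First row length: 2

2


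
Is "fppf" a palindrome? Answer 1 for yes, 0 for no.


Input: fppf
Reversed: fppf
  Compare pos 0 ('f') with pos 3 ('f'): match
  Compare pos 1 ('p') with pos 2 ('p'): match
Result: palindrome

1


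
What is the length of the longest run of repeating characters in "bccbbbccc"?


Input: "bccbbbccc"
Scanning for longest run:
  Position 1 ('c'): new char, reset run to 1
  Position 2 ('c'): continues run of 'c', length=2
  Position 3 ('b'): new char, reset run to 1
  Position 4 ('b'): continues run of 'b', length=2
  Position 5 ('b'): continues run of 'b', length=3
  Position 6 ('c'): new char, reset run to 1
  Position 7 ('c'): continues run of 'c', length=2
  Position 8 ('c'): continues run of 'c', length=3
Longest run: 'b' with length 3

3


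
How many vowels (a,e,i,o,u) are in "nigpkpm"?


Input: nigpkpm
Checking each character:
  'n' at position 0: consonant
  'i' at position 1: vowel (running total: 1)
  'g' at position 2: consonant
  'p' at position 3: consonant
  'k' at position 4: consonant
  'p' at position 5: consonant
  'm' at position 6: consonant
Total vowels: 1

1


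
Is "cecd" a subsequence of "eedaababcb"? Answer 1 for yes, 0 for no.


Check if "cecd" is a subsequence of "eedaababcb"
Greedy scan:
  Position 0 ('e'): no match needed
  Position 1 ('e'): no match needed
  Position 2 ('d'): no match needed
  Position 3 ('a'): no match needed
  Position 4 ('a'): no match needed
  Position 5 ('b'): no match needed
  Position 6 ('a'): no match needed
  Position 7 ('b'): no match needed
  Position 8 ('c'): matches sub[0] = 'c'
  Position 9 ('b'): no match needed
Only matched 1/4 characters => not a subsequence

0


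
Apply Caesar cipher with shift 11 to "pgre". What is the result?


Caesar cipher: shift "pgre" by 11
  'p' (pos 15) + 11 = pos 0 = 'a'
  'g' (pos 6) + 11 = pos 17 = 'r'
  'r' (pos 17) + 11 = pos 2 = 'c'
  'e' (pos 4) + 11 = pos 15 = 'p'
Result: arcp

arcp


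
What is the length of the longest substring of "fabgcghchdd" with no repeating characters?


Input: "fabgcghchdd"
Sliding window (track last position of each char):
  Position 0 ('f'): window [0,0] length 1 -- new best
  Position 1 ('a'): window [0,1] length 2 -- new best
  Position 2 ('b'): window [0,2] length 3 -- new best
  Position 3 ('g'): window [0,3] length 4 -- new best
  Position 4 ('c'): window [0,4] length 5 -- new best
  Position 5 ('g'): repeat (last at 3), move window start to 4
  Position 5 ('g'): window [4,5] length 2
  Position 6 ('h'): window [4,6] length 3
  Position 7 ('c'): repeat (last at 4), move window start to 5
  Position 7 ('c'): window [5,7] length 3
  Position 8 ('h'): repeat (last at 6), move window start to 7
  Position 8 ('h'): window [7,8] length 2
  Position 9 ('d'): window [7,9] length 3
  Position 10 ('d'): repeat (last at 9), move window start to 10
  Position 10 ('d'): window [10,10] length 1
Longest substring with no repeats: "fabgc" with length 5

5


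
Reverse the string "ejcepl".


Input: ejcepl
Reading characters right to left:
  Position 5: 'l'
  Position 4: 'p'
  Position 3: 'e'
  Position 2: 'c'
  Position 1: 'j'
  Position 0: 'e'
Reversed: lpecje

lpecje


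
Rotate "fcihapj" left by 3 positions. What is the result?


Input: "fcihapj", rotate left by 3
First 3 characters: "fci"
Remaining characters: "hapj"
Concatenate remaining + first: "hapj" + "fci" = "hapjfci"

hapjfci


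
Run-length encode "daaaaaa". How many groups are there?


Input: daaaaaa
Scanning for consecutive runs:
  Group 1: 'd' x 1 (positions 0-0)
  Group 2: 'a' x 6 (positions 1-6)
Total groups: 2

2


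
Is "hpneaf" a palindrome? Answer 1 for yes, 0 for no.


Input: hpneaf
Reversed: faenph
  Compare pos 0 ('h') with pos 5 ('f'): MISMATCH
  Compare pos 1 ('p') with pos 4 ('a'): MISMATCH
  Compare pos 2 ('n') with pos 3 ('e'): MISMATCH
Result: not a palindrome

0


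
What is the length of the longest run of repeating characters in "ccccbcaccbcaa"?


Input: "ccccbcaccbcaa"
Scanning for longest run:
  Position 1 ('c'): continues run of 'c', length=2
  Position 2 ('c'): continues run of 'c', length=3
  Position 3 ('c'): continues run of 'c', length=4
  Position 4 ('b'): new char, reset run to 1
  Position 5 ('c'): new char, reset run to 1
  Position 6 ('a'): new char, reset run to 1
  Position 7 ('c'): new char, reset run to 1
  Position 8 ('c'): continues run of 'c', length=2
  Position 9 ('b'): new char, reset run to 1
  Position 10 ('c'): new char, reset run to 1
  Position 11 ('a'): new char, reset run to 1
  Position 12 ('a'): continues run of 'a', length=2
Longest run: 'c' with length 4

4


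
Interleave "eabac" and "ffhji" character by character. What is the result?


Interleaving "eabac" and "ffhji":
  Position 0: 'e' from first, 'f' from second => "ef"
  Position 1: 'a' from first, 'f' from second => "af"
  Position 2: 'b' from first, 'h' from second => "bh"
  Position 3: 'a' from first, 'j' from second => "aj"
  Position 4: 'c' from first, 'i' from second => "ci"
Result: efafbhajci

efafbhajci


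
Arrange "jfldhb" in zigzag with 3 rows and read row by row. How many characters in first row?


Zigzag "jfldhb" into 3 rows:
Placing characters:
  'j' => row 0
  'f' => row 1
  'l' => row 2
  'd' => row 1
  'h' => row 0
  'b' => row 1
Rows:
  Row 0: "jh"
  Row 1: "fdb"
  Row 2: "l"
First row length: 2

2


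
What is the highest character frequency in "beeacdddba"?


Input: beeacdddba
Character counts:
  'a': 2
  'b': 2
  'c': 1
  'd': 3
  'e': 2
Maximum frequency: 3

3


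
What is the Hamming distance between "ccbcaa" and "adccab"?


Comparing "ccbcaa" and "adccab" position by position:
  Position 0: 'c' vs 'a' => differ
  Position 1: 'c' vs 'd' => differ
  Position 2: 'b' vs 'c' => differ
  Position 3: 'c' vs 'c' => same
  Position 4: 'a' vs 'a' => same
  Position 5: 'a' vs 'b' => differ
Total differences (Hamming distance): 4

4


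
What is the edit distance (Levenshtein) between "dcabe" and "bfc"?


Computing edit distance: "dcabe" -> "bfc"
DP table:
           b    f    c
      0    1    2    3
  d   1    1    2    3
  c   2    2    2    2
  a   3    3    3    3
  b   4    3    4    4
  e   5    4    4    5
Edit distance = dp[5][3] = 5

5


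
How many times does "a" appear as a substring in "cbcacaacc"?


Searching for "a" in "cbcacaacc"
Scanning each position:
  Position 0: "c" => no
  Position 1: "b" => no
  Position 2: "c" => no
  Position 3: "a" => MATCH
  Position 4: "c" => no
  Position 5: "a" => MATCH
  Position 6: "a" => MATCH
  Position 7: "c" => no
  Position 8: "c" => no
Total occurrences: 3

3


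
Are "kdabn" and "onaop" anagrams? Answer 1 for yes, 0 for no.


Strings: "kdabn", "onaop"
Sorted first:  abdkn
Sorted second: anoop
Differ at position 1: 'b' vs 'n' => not anagrams

0


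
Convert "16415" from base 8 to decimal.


Input: "16415" in base 8
Positional expansion:
  Digit '1' (value 1) x 8^4 = 4096
  Digit '6' (value 6) x 8^3 = 3072
  Digit '4' (value 4) x 8^2 = 256
  Digit '1' (value 1) x 8^1 = 8
  Digit '5' (value 5) x 8^0 = 5
Sum = 7437

7437


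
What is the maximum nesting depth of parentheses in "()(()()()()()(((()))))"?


Input: "()(()()()()()(((()))))"
Tracking depth:
  Position 0 '(': depth becomes 1
  Position 1 ')': depth becomes 0
  Position 2 '(': depth becomes 1
  Position 3 '(': depth becomes 2
  Position 4 ')': depth becomes 1
  Position 5 '(': depth becomes 2
  Position 6 ')': depth becomes 1
  Position 7 '(': depth becomes 2
  Position 8 ')': depth becomes 1
  Position 9 '(': depth becomes 2
  Position 10 ')': depth becomes 1
  Position 11 '(': depth becomes 2
  Position 12 ')': depth becomes 1
  Position 13 '(': depth becomes 2
  Position 14 '(': depth becomes 3
  Position 15 '(': depth becomes 4
  Position 16 '(': depth becomes 5
  Position 17 ')': depth becomes 4
  Position 18 ')': depth becomes 3
  Position 19 ')': depth becomes 2
  Position 20 ')': depth becomes 1
  Position 21 ')': depth becomes 0
Maximum depth reached: 5

5


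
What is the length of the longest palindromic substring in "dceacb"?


Input: "dceacb"
Checking substrings for palindromes:
  No multi-char palindromic substrings found
Longest palindromic substring: "d" with length 1

1


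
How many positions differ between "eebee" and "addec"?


Comparing "eebee" and "addec" position by position:
  Position 0: 'e' vs 'a' => DIFFER
  Position 1: 'e' vs 'd' => DIFFER
  Position 2: 'b' vs 'd' => DIFFER
  Position 3: 'e' vs 'e' => same
  Position 4: 'e' vs 'c' => DIFFER
Positions that differ: 4

4


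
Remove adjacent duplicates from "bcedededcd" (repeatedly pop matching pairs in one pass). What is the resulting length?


Input: bcedededcd
Stack-based adjacent duplicate removal:
  Read 'b': push. Stack: b
  Read 'c': push. Stack: bc
  Read 'e': push. Stack: bce
  Read 'd': push. Stack: bced
  Read 'e': push. Stack: bcede
  Read 'd': push. Stack: bceded
  Read 'e': push. Stack: bcedede
  Read 'd': push. Stack: bcededed
  Read 'c': push. Stack: bcedededc
  Read 'd': push. Stack: bcedededcd
Final stack: "bcedededcd" (length 10)

10


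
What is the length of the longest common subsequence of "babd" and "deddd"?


LCS of "babd" and "deddd"
DP table:
           d    e    d    d    d
      0    0    0    0    0    0
  b   0    0    0    0    0    0
  a   0    0    0    0    0    0
  b   0    0    0    0    0    0
  d   0    1    1    1    1    1
LCS length = dp[4][5] = 1

1


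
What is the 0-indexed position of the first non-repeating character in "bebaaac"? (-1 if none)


Input: bebaaac
Character frequencies:
  'a': 3
  'b': 2
  'c': 1
  'e': 1
Scanning left to right for freq == 1:
  Position 0 ('b'): freq=2, skip
  Position 1 ('e'): unique! => answer = 1

1


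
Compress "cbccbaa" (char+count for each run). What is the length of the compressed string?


Input: cbccbaa
Runs:
  'c' x 1 => "c1"
  'b' x 1 => "b1"
  'c' x 2 => "c2"
  'b' x 1 => "b1"
  'a' x 2 => "a2"
Compressed: "c1b1c2b1a2"
Compressed length: 10

10


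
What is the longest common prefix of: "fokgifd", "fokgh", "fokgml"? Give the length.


Words: fokgifd, fokgh, fokgml
  Position 0: all 'f' => match
  Position 1: all 'o' => match
  Position 2: all 'k' => match
  Position 3: all 'g' => match
  Position 4: ('i', 'h', 'm') => mismatch, stop
LCP = "fokg" (length 4)

4


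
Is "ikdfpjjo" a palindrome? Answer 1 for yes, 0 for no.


Input: ikdfpjjo
Reversed: ojjpfdki
  Compare pos 0 ('i') with pos 7 ('o'): MISMATCH
  Compare pos 1 ('k') with pos 6 ('j'): MISMATCH
  Compare pos 2 ('d') with pos 5 ('j'): MISMATCH
  Compare pos 3 ('f') with pos 4 ('p'): MISMATCH
Result: not a palindrome

0


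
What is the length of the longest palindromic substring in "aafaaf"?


Input: "aafaaf"
Checking substrings for palindromes:
  [0:5] "aafaa" (len 5) => palindrome
  [2:6] "faaf" (len 4) => palindrome
  [1:4] "afa" (len 3) => palindrome
  [0:2] "aa" (len 2) => palindrome
  [3:5] "aa" (len 2) => palindrome
Longest palindromic substring: "aafaa" with length 5

5


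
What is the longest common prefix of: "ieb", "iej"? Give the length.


Words: ieb, iej
  Position 0: all 'i' => match
  Position 1: all 'e' => match
  Position 2: ('b', 'j') => mismatch, stop
LCP = "ie" (length 2)

2


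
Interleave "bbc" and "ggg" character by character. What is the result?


Interleaving "bbc" and "ggg":
  Position 0: 'b' from first, 'g' from second => "bg"
  Position 1: 'b' from first, 'g' from second => "bg"
  Position 2: 'c' from first, 'g' from second => "cg"
Result: bgbgcg

bgbgcg


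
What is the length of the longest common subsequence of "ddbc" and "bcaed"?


LCS of "ddbc" and "bcaed"
DP table:
           b    c    a    e    d
      0    0    0    0    0    0
  d   0    0    0    0    0    1
  d   0    0    0    0    0    1
  b   0    1    1    1    1    1
  c   0    1    2    2    2    2
LCS length = dp[4][5] = 2

2


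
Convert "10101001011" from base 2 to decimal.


Input: "10101001011" in base 2
Positional expansion:
  Digit '1' (value 1) x 2^10 = 1024
  Digit '0' (value 0) x 2^9 = 0
  Digit '1' (value 1) x 2^8 = 256
  Digit '0' (value 0) x 2^7 = 0
  Digit '1' (value 1) x 2^6 = 64
  Digit '0' (value 0) x 2^5 = 0
  Digit '0' (value 0) x 2^4 = 0
  Digit '1' (value 1) x 2^3 = 8
  Digit '0' (value 0) x 2^2 = 0
  Digit '1' (value 1) x 2^1 = 2
  Digit '1' (value 1) x 2^0 = 1
Sum = 1355

1355


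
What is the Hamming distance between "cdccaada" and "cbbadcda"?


Comparing "cdccaada" and "cbbadcda" position by position:
  Position 0: 'c' vs 'c' => same
  Position 1: 'd' vs 'b' => differ
  Position 2: 'c' vs 'b' => differ
  Position 3: 'c' vs 'a' => differ
  Position 4: 'a' vs 'd' => differ
  Position 5: 'a' vs 'c' => differ
  Position 6: 'd' vs 'd' => same
  Position 7: 'a' vs 'a' => same
Total differences (Hamming distance): 5

5


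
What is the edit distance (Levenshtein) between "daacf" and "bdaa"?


Computing edit distance: "daacf" -> "bdaa"
DP table:
           b    d    a    a
      0    1    2    3    4
  d   1    1    1    2    3
  a   2    2    2    1    2
  a   3    3    3    2    1
  c   4    4    4    3    2
  f   5    5    5    4    3
Edit distance = dp[5][4] = 3

3


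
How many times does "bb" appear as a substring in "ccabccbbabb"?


Searching for "bb" in "ccabccbbabb"
Scanning each position:
  Position 0: "cc" => no
  Position 1: "ca" => no
  Position 2: "ab" => no
  Position 3: "bc" => no
  Position 4: "cc" => no
  Position 5: "cb" => no
  Position 6: "bb" => MATCH
  Position 7: "ba" => no
  Position 8: "ab" => no
  Position 9: "bb" => MATCH
Total occurrences: 2

2


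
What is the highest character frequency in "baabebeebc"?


Input: baabebeebc
Character counts:
  'a': 2
  'b': 4
  'c': 1
  'e': 3
Maximum frequency: 4

4


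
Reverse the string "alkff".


Input: alkff
Reading characters right to left:
  Position 4: 'f'
  Position 3: 'f'
  Position 2: 'k'
  Position 1: 'l'
  Position 0: 'a'
Reversed: ffkla

ffkla


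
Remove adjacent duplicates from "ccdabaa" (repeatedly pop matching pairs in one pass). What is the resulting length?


Input: ccdabaa
Stack-based adjacent duplicate removal:
  Read 'c': push. Stack: c
  Read 'c': matches stack top 'c' => pop. Stack: (empty)
  Read 'd': push. Stack: d
  Read 'a': push. Stack: da
  Read 'b': push. Stack: dab
  Read 'a': push. Stack: daba
  Read 'a': matches stack top 'a' => pop. Stack: dab
Final stack: "dab" (length 3)

3


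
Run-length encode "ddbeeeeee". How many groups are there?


Input: ddbeeeeee
Scanning for consecutive runs:
  Group 1: 'd' x 2 (positions 0-1)
  Group 2: 'b' x 1 (positions 2-2)
  Group 3: 'e' x 6 (positions 3-8)
Total groups: 3

3


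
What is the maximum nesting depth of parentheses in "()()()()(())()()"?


Input: "()()()()(())()()"
Tracking depth:
  Position 0 '(': depth becomes 1
  Position 1 ')': depth becomes 0
  Position 2 '(': depth becomes 1
  Position 3 ')': depth becomes 0
  Position 4 '(': depth becomes 1
  Position 5 ')': depth becomes 0
  Position 6 '(': depth becomes 1
  Position 7 ')': depth becomes 0
  Position 8 '(': depth becomes 1
  Position 9 '(': depth becomes 2
  Position 10 ')': depth becomes 1
  Position 11 ')': depth becomes 0
  Position 12 '(': depth becomes 1
  Position 13 ')': depth becomes 0
  Position 14 '(': depth becomes 1
  Position 15 ')': depth becomes 0
Maximum depth reached: 2

2


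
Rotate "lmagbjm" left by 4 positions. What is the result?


Input: "lmagbjm", rotate left by 4
First 4 characters: "lmag"
Remaining characters: "bjm"
Concatenate remaining + first: "bjm" + "lmag" = "bjmlmag"

bjmlmag


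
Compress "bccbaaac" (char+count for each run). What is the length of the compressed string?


Input: bccbaaac
Runs:
  'b' x 1 => "b1"
  'c' x 2 => "c2"
  'b' x 1 => "b1"
  'a' x 3 => "a3"
  'c' x 1 => "c1"
Compressed: "b1c2b1a3c1"
Compressed length: 10

10


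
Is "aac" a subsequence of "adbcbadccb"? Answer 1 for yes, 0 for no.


Check if "aac" is a subsequence of "adbcbadccb"
Greedy scan:
  Position 0 ('a'): matches sub[0] = 'a'
  Position 1 ('d'): no match needed
  Position 2 ('b'): no match needed
  Position 3 ('c'): no match needed
  Position 4 ('b'): no match needed
  Position 5 ('a'): matches sub[1] = 'a'
  Position 6 ('d'): no match needed
  Position 7 ('c'): matches sub[2] = 'c'
  Position 8 ('c'): no match needed
  Position 9 ('b'): no match needed
All 3 characters matched => is a subsequence

1


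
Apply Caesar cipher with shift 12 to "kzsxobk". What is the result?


Caesar cipher: shift "kzsxobk" by 12
  'k' (pos 10) + 12 = pos 22 = 'w'
  'z' (pos 25) + 12 = pos 11 = 'l'
  's' (pos 18) + 12 = pos 4 = 'e'
  'x' (pos 23) + 12 = pos 9 = 'j'
  'o' (pos 14) + 12 = pos 0 = 'a'
  'b' (pos 1) + 12 = pos 13 = 'n'
  'k' (pos 10) + 12 = pos 22 = 'w'
Result: wlejanw

wlejanw


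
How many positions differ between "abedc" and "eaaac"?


Comparing "abedc" and "eaaac" position by position:
  Position 0: 'a' vs 'e' => DIFFER
  Position 1: 'b' vs 'a' => DIFFER
  Position 2: 'e' vs 'a' => DIFFER
  Position 3: 'd' vs 'a' => DIFFER
  Position 4: 'c' vs 'c' => same
Positions that differ: 4

4


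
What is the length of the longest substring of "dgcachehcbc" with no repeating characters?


Input: "dgcachehcbc"
Sliding window (track last position of each char):
  Position 0 ('d'): window [0,0] length 1 -- new best
  Position 1 ('g'): window [0,1] length 2 -- new best
  Position 2 ('c'): window [0,2] length 3 -- new best
  Position 3 ('a'): window [0,3] length 4 -- new best
  Position 4 ('c'): repeat (last at 2), move window start to 3
  Position 4 ('c'): window [3,4] length 2
  Position 5 ('h'): window [3,5] length 3
  Position 6 ('e'): window [3,6] length 4
  Position 7 ('h'): repeat (last at 5), move window start to 6
  Position 7 ('h'): window [6,7] length 2
  Position 8 ('c'): window [6,8] length 3
  Position 9 ('b'): window [6,9] length 4
  Position 10 ('c'): repeat (last at 8), move window start to 9
  Position 10 ('c'): window [9,10] length 2
Longest substring with no repeats: "dgca" with length 4

4


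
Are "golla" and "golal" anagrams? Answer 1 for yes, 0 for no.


Strings: "golla", "golal"
Sorted first:  agllo
Sorted second: agllo
Sorted forms match => anagrams

1


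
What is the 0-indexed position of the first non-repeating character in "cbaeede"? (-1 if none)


Input: cbaeede
Character frequencies:
  'a': 1
  'b': 1
  'c': 1
  'd': 1
  'e': 3
Scanning left to right for freq == 1:
  Position 0 ('c'): unique! => answer = 0

0


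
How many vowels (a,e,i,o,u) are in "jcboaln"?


Input: jcboaln
Checking each character:
  'j' at position 0: consonant
  'c' at position 1: consonant
  'b' at position 2: consonant
  'o' at position 3: vowel (running total: 1)
  'a' at position 4: vowel (running total: 2)
  'l' at position 5: consonant
  'n' at position 6: consonant
Total vowels: 2

2


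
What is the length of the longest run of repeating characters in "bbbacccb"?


Input: "bbbacccb"
Scanning for longest run:
  Position 1 ('b'): continues run of 'b', length=2
  Position 2 ('b'): continues run of 'b', length=3
  Position 3 ('a'): new char, reset run to 1
  Position 4 ('c'): new char, reset run to 1
  Position 5 ('c'): continues run of 'c', length=2
  Position 6 ('c'): continues run of 'c', length=3
  Position 7 ('b'): new char, reset run to 1
Longest run: 'b' with length 3

3


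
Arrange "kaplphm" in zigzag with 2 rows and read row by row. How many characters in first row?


Zigzag "kaplphm" into 2 rows:
Placing characters:
  'k' => row 0
  'a' => row 1
  'p' => row 0
  'l' => row 1
  'p' => row 0
  'h' => row 1
  'm' => row 0
Rows:
  Row 0: "kppm"
  Row 1: "alh"
First row length: 4

4


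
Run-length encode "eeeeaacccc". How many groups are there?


Input: eeeeaacccc
Scanning for consecutive runs:
  Group 1: 'e' x 4 (positions 0-3)
  Group 2: 'a' x 2 (positions 4-5)
  Group 3: 'c' x 4 (positions 6-9)
Total groups: 3

3


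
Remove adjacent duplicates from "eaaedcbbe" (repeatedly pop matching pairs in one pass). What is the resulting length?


Input: eaaedcbbe
Stack-based adjacent duplicate removal:
  Read 'e': push. Stack: e
  Read 'a': push. Stack: ea
  Read 'a': matches stack top 'a' => pop. Stack: e
  Read 'e': matches stack top 'e' => pop. Stack: (empty)
  Read 'd': push. Stack: d
  Read 'c': push. Stack: dc
  Read 'b': push. Stack: dcb
  Read 'b': matches stack top 'b' => pop. Stack: dc
  Read 'e': push. Stack: dce
Final stack: "dce" (length 3)

3


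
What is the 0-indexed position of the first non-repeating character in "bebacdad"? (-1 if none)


Input: bebacdad
Character frequencies:
  'a': 2
  'b': 2
  'c': 1
  'd': 2
  'e': 1
Scanning left to right for freq == 1:
  Position 0 ('b'): freq=2, skip
  Position 1 ('e'): unique! => answer = 1

1


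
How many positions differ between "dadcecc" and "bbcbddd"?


Comparing "dadcecc" and "bbcbddd" position by position:
  Position 0: 'd' vs 'b' => DIFFER
  Position 1: 'a' vs 'b' => DIFFER
  Position 2: 'd' vs 'c' => DIFFER
  Position 3: 'c' vs 'b' => DIFFER
  Position 4: 'e' vs 'd' => DIFFER
  Position 5: 'c' vs 'd' => DIFFER
  Position 6: 'c' vs 'd' => DIFFER
Positions that differ: 7

7


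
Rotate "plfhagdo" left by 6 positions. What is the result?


Input: "plfhagdo", rotate left by 6
First 6 characters: "plfhag"
Remaining characters: "do"
Concatenate remaining + first: "do" + "plfhag" = "doplfhag"

doplfhag


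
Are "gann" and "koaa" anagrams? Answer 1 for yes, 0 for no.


Strings: "gann", "koaa"
Sorted first:  agnn
Sorted second: aako
Differ at position 1: 'g' vs 'a' => not anagrams

0


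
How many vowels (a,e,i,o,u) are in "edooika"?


Input: edooika
Checking each character:
  'e' at position 0: vowel (running total: 1)
  'd' at position 1: consonant
  'o' at position 2: vowel (running total: 2)
  'o' at position 3: vowel (running total: 3)
  'i' at position 4: vowel (running total: 4)
  'k' at position 5: consonant
  'a' at position 6: vowel (running total: 5)
Total vowels: 5

5


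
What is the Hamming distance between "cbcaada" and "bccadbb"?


Comparing "cbcaada" and "bccadbb" position by position:
  Position 0: 'c' vs 'b' => differ
  Position 1: 'b' vs 'c' => differ
  Position 2: 'c' vs 'c' => same
  Position 3: 'a' vs 'a' => same
  Position 4: 'a' vs 'd' => differ
  Position 5: 'd' vs 'b' => differ
  Position 6: 'a' vs 'b' => differ
Total differences (Hamming distance): 5

5


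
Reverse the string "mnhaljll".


Input: mnhaljll
Reading characters right to left:
  Position 7: 'l'
  Position 6: 'l'
  Position 5: 'j'
  Position 4: 'l'
  Position 3: 'a'
  Position 2: 'h'
  Position 1: 'n'
  Position 0: 'm'
Reversed: lljlahnm

lljlahnm


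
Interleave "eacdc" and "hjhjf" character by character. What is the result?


Interleaving "eacdc" and "hjhjf":
  Position 0: 'e' from first, 'h' from second => "eh"
  Position 1: 'a' from first, 'j' from second => "aj"
  Position 2: 'c' from first, 'h' from second => "ch"
  Position 3: 'd' from first, 'j' from second => "dj"
  Position 4: 'c' from first, 'f' from second => "cf"
Result: ehajchdjcf

ehajchdjcf


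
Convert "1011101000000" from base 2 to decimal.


Input: "1011101000000" in base 2
Positional expansion:
  Digit '1' (value 1) x 2^12 = 4096
  Digit '0' (value 0) x 2^11 = 0
  Digit '1' (value 1) x 2^10 = 1024
  Digit '1' (value 1) x 2^9 = 512
  Digit '1' (value 1) x 2^8 = 256
  Digit '0' (value 0) x 2^7 = 0
  Digit '1' (value 1) x 2^6 = 64
  Digit '0' (value 0) x 2^5 = 0
  Digit '0' (value 0) x 2^4 = 0
  Digit '0' (value 0) x 2^3 = 0
  Digit '0' (value 0) x 2^2 = 0
  Digit '0' (value 0) x 2^1 = 0
  Digit '0' (value 0) x 2^0 = 0
Sum = 5952

5952


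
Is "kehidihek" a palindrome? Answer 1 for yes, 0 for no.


Input: kehidihek
Reversed: kehidihek
  Compare pos 0 ('k') with pos 8 ('k'): match
  Compare pos 1 ('e') with pos 7 ('e'): match
  Compare pos 2 ('h') with pos 6 ('h'): match
  Compare pos 3 ('i') with pos 5 ('i'): match
Result: palindrome

1


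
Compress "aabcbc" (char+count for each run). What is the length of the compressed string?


Input: aabcbc
Runs:
  'a' x 2 => "a2"
  'b' x 1 => "b1"
  'c' x 1 => "c1"
  'b' x 1 => "b1"
  'c' x 1 => "c1"
Compressed: "a2b1c1b1c1"
Compressed length: 10

10


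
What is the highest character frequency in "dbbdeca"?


Input: dbbdeca
Character counts:
  'a': 1
  'b': 2
  'c': 1
  'd': 2
  'e': 1
Maximum frequency: 2

2


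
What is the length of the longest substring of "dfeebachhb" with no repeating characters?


Input: "dfeebachhb"
Sliding window (track last position of each char):
  Position 0 ('d'): window [0,0] length 1 -- new best
  Position 1 ('f'): window [0,1] length 2 -- new best
  Position 2 ('e'): window [0,2] length 3 -- new best
  Position 3 ('e'): repeat (last at 2), move window start to 3
  Position 3 ('e'): window [3,3] length 1
  Position 4 ('b'): window [3,4] length 2
  Position 5 ('a'): window [3,5] length 3
  Position 6 ('c'): window [3,6] length 4 -- new best
  Position 7 ('h'): window [3,7] length 5 -- new best
  Position 8 ('h'): repeat (last at 7), move window start to 8
  Position 8 ('h'): window [8,8] length 1
  Position 9 ('b'): window [8,9] length 2
Longest substring with no repeats: "ebach" with length 5

5


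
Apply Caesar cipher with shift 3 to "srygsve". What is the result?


Caesar cipher: shift "srygsve" by 3
  's' (pos 18) + 3 = pos 21 = 'v'
  'r' (pos 17) + 3 = pos 20 = 'u'
  'y' (pos 24) + 3 = pos 1 = 'b'
  'g' (pos 6) + 3 = pos 9 = 'j'
  's' (pos 18) + 3 = pos 21 = 'v'
  'v' (pos 21) + 3 = pos 24 = 'y'
  'e' (pos 4) + 3 = pos 7 = 'h'
Result: vubjvyh

vubjvyh


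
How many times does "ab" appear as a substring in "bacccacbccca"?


Searching for "ab" in "bacccacbccca"
Scanning each position:
  Position 0: "ba" => no
  Position 1: "ac" => no
  Position 2: "cc" => no
  Position 3: "cc" => no
  Position 4: "ca" => no
  Position 5: "ac" => no
  Position 6: "cb" => no
  Position 7: "bc" => no
  Position 8: "cc" => no
  Position 9: "cc" => no
  Position 10: "ca" => no
Total occurrences: 0

0


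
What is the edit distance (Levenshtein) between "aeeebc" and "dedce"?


Computing edit distance: "aeeebc" -> "dedce"
DP table:
           d    e    d    c    e
      0    1    2    3    4    5
  a   1    1    2    3    4    5
  e   2    2    1    2    3    4
  e   3    3    2    2    3    3
  e   4    4    3    3    3    3
  b   5    5    4    4    4    4
  c   6    6    5    5    4    5
Edit distance = dp[6][5] = 5

5


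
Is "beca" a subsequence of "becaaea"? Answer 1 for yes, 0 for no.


Check if "beca" is a subsequence of "becaaea"
Greedy scan:
  Position 0 ('b'): matches sub[0] = 'b'
  Position 1 ('e'): matches sub[1] = 'e'
  Position 2 ('c'): matches sub[2] = 'c'
  Position 3 ('a'): matches sub[3] = 'a'
  Position 4 ('a'): no match needed
  Position 5 ('e'): no match needed
  Position 6 ('a'): no match needed
All 4 characters matched => is a subsequence

1


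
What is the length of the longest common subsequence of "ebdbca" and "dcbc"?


LCS of "ebdbca" and "dcbc"
DP table:
           d    c    b    c
      0    0    0    0    0
  e   0    0    0    0    0
  b   0    0    0    1    1
  d   0    1    1    1    1
  b   0    1    1    2    2
  c   0    1    2    2    3
  a   0    1    2    2    3
LCS length = dp[6][4] = 3

3


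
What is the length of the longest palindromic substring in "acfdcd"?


Input: "acfdcd"
Checking substrings for palindromes:
  [3:6] "dcd" (len 3) => palindrome
Longest palindromic substring: "dcd" with length 3

3


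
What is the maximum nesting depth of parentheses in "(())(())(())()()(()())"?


Input: "(())(())(())()()(()())"
Tracking depth:
  Position 0 '(': depth becomes 1
  Position 1 '(': depth becomes 2
  Position 2 ')': depth becomes 1
  Position 3 ')': depth becomes 0
  Position 4 '(': depth becomes 1
  Position 5 '(': depth becomes 2
  Position 6 ')': depth becomes 1
  Position 7 ')': depth becomes 0
  Position 8 '(': depth becomes 1
  Position 9 '(': depth becomes 2
  Position 10 ')': depth becomes 1
  Position 11 ')': depth becomes 0
  Position 12 '(': depth becomes 1
  Position 13 ')': depth becomes 0
  Position 14 '(': depth becomes 1
  Position 15 ')': depth becomes 0
  Position 16 '(': depth becomes 1
  Position 17 '(': depth becomes 2
  Position 18 ')': depth becomes 1
  Position 19 '(': depth becomes 2
  Position 20 ')': depth becomes 1
  Position 21 ')': depth becomes 0
Maximum depth reached: 2

2


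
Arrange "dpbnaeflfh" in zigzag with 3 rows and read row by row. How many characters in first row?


Zigzag "dpbnaeflfh" into 3 rows:
Placing characters:
  'd' => row 0
  'p' => row 1
  'b' => row 2
  'n' => row 1
  'a' => row 0
  'e' => row 1
  'f' => row 2
  'l' => row 1
  'f' => row 0
  'h' => row 1
Rows:
  Row 0: "daf"
  Row 1: "pnelh"
  Row 2: "bf"
First row length: 3

3


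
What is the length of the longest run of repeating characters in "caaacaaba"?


Input: "caaacaaba"
Scanning for longest run:
  Position 1 ('a'): new char, reset run to 1
  Position 2 ('a'): continues run of 'a', length=2
  Position 3 ('a'): continues run of 'a', length=3
  Position 4 ('c'): new char, reset run to 1
  Position 5 ('a'): new char, reset run to 1
  Position 6 ('a'): continues run of 'a', length=2
  Position 7 ('b'): new char, reset run to 1
  Position 8 ('a'): new char, reset run to 1
Longest run: 'a' with length 3

3


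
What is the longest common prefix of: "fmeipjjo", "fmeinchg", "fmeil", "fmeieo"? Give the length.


Words: fmeipjjo, fmeinchg, fmeil, fmeieo
  Position 0: all 'f' => match
  Position 1: all 'm' => match
  Position 2: all 'e' => match
  Position 3: all 'i' => match
  Position 4: ('p', 'n', 'l', 'e') => mismatch, stop
LCP = "fmei" (length 4)

4


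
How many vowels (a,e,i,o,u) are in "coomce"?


Input: coomce
Checking each character:
  'c' at position 0: consonant
  'o' at position 1: vowel (running total: 1)
  'o' at position 2: vowel (running total: 2)
  'm' at position 3: consonant
  'c' at position 4: consonant
  'e' at position 5: vowel (running total: 3)
Total vowels: 3

3


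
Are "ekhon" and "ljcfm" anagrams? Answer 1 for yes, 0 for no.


Strings: "ekhon", "ljcfm"
Sorted first:  ehkno
Sorted second: cfjlm
Differ at position 0: 'e' vs 'c' => not anagrams

0


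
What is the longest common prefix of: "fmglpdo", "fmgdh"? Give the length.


Words: fmglpdo, fmgdh
  Position 0: all 'f' => match
  Position 1: all 'm' => match
  Position 2: all 'g' => match
  Position 3: ('l', 'd') => mismatch, stop
LCP = "fmg" (length 3)

3


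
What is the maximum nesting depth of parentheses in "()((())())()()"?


Input: "()((())())()()"
Tracking depth:
  Position 0 '(': depth becomes 1
  Position 1 ')': depth becomes 0
  Position 2 '(': depth becomes 1
  Position 3 '(': depth becomes 2
  Position 4 '(': depth becomes 3
  Position 5 ')': depth becomes 2
  Position 6 ')': depth becomes 1
  Position 7 '(': depth becomes 2
  Position 8 ')': depth becomes 1
  Position 9 ')': depth becomes 0
  Position 10 '(': depth becomes 1
  Position 11 ')': depth becomes 0
  Position 12 '(': depth becomes 1
  Position 13 ')': depth becomes 0
Maximum depth reached: 3

3
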